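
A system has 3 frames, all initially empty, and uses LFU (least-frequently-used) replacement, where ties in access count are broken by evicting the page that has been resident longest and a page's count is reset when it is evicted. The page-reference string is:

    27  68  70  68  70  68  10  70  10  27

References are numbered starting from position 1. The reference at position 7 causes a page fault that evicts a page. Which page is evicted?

pos 1: 27: fault, frames [27]
pos 2: 68: fault, frames [27, 68]
pos 3: 70: fault, frames [27, 68, 70]
pos 4: 68: hit
pos 5: 70: hit
pos 6: 68: hit
pos 7: 10: fault, evict 27, frames [68, 70, 10]
At position 7, page 27 is evicted.

27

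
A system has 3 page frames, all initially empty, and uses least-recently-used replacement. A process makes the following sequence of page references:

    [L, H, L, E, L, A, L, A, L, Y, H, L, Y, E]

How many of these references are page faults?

7

L -> miss, frames {L}
H -> miss, frames {L,H}
L -> hit
E -> miss, frames {H,L,E}
L -> hit
A -> miss, evict H, frames {E,L,A}
L -> hit
A -> hit
L -> hit
Y -> miss, evict E, frames {A,L,Y}
H -> miss, evict A, frames {L,Y,H}
L -> hit
Y -> hit
E -> miss, evict H, frames {L,Y,E}
Page faults: 7.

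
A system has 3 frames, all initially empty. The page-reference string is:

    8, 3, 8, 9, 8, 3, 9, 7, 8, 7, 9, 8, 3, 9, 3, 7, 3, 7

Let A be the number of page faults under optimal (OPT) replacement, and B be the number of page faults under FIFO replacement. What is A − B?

Under OPT: F F . F . . . F . . . . F . . . . . → 5 faults.
Under FIFO: F F . F . . . F F . . . F F . F . . → 8 faults.
A − B = 5 − 8 = -3.

-3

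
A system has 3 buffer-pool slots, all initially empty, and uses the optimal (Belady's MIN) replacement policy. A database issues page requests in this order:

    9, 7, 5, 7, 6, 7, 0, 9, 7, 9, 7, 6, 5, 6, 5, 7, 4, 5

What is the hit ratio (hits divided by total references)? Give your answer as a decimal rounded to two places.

0.56

9: miss, frames (9)
7: miss, frames (9 7)
5: miss, frames (9 7 5)
7: hit
6: miss, evict 5, frames (9 7 6)
7: hit
0: miss, evict 6, frames (9 7 0)
9: hit
7: hit
9: hit
7: hit
6: miss, evict 0, frames (9 7 6)
5: miss, evict 9, frames (7 6 5)
6: hit
5: hit
7: hit
4: miss, evict 6, frames (7 5 4)
5: hit
Hits: 10 of 18 references → 10/18 = 0.5556.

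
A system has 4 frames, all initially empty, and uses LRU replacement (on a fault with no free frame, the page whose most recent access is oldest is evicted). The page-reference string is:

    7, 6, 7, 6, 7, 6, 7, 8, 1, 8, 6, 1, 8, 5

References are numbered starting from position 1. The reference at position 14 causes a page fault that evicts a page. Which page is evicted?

7

pos 1: 7 → fault, frames (7)
pos 2: 6 → fault, frames (7 6)
pos 3: 7 → hit
pos 4: 6 → hit
pos 5: 7 → hit
pos 6: 6 → hit
pos 7: 7 → hit
pos 8: 8 → fault, frames (6 7 8)
pos 9: 1 → fault, frames (6 7 8 1)
pos 10: 8 → hit
pos 11: 6 → hit
pos 12: 1 → hit
pos 13: 8 → hit
pos 14: 5 → fault, evict 7, frames (6 1 8 5)
At position 14, page 7 is evicted.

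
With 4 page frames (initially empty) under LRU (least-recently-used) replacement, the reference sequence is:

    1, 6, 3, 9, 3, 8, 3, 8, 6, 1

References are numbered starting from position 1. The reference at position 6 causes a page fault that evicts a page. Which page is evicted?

1

pos 1: 1: miss, frames {1}
pos 2: 6: miss, frames {1,6}
pos 3: 3: miss, frames {1,6,3}
pos 4: 9: miss, frames {1,6,3,9}
pos 5: 3: hit
pos 6: 8: miss, evict 1, frames {6,9,3,8}
At position 6, page 1 is evicted.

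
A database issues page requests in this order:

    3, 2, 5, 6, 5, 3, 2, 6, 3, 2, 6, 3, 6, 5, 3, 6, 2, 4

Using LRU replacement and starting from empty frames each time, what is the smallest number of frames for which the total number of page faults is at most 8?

f=1: 18 faults
f=2: 16 faults
f=3: 10 faults
f=4: 5 faults
f=5: 5 faults
Smallest f with faults ≤ 8 is 4.

4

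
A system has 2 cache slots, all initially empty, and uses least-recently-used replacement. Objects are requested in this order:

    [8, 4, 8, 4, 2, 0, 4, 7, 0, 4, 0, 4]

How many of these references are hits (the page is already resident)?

8 → fault, frames [8]
4 → fault, frames [8, 4]
8 → hit
4 → hit
2 → fault, evict 8, frames [4, 2]
0 → fault, evict 4, frames [2, 0]
4 → fault, evict 2, frames [0, 4]
7 → fault, evict 0, frames [4, 7]
0 → fault, evict 4, frames [7, 0]
4 → fault, evict 7, frames [0, 4]
0 → hit
4 → hit
Hits: 4.

4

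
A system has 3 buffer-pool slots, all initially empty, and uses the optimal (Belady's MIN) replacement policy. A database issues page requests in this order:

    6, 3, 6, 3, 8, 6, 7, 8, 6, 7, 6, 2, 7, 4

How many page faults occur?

6 -> fault, frames (6)
3 -> fault, frames (6 3)
6 -> hit
3 -> hit
8 -> fault, frames (6 3 8)
6 -> hit
7 -> fault, evict 3, frames (6 8 7)
8 -> hit
6 -> hit
7 -> hit
6 -> hit
2 -> fault, evict 8, frames (6 7 2)
7 -> hit
4 -> fault, evict 2, frames (6 7 4)
Page faults: 6.

6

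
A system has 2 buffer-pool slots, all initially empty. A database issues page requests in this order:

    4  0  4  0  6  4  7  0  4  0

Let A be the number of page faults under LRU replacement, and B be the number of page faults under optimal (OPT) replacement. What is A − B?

2

Under LRU: F F . . F F F F F . → 7 faults.
Under OPT: F F . . F . F F . . → 5 faults.
A − B = 7 − 5 = 2.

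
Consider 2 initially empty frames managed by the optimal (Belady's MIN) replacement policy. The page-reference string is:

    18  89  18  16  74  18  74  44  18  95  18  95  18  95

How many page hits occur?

8

18: miss, frames (18)
89: miss, frames (18 89)
18: hit
16: miss, evict 89, frames (18 16)
74: miss, evict 16, frames (18 74)
18: hit
74: hit
44: miss, evict 74, frames (18 44)
18: hit
95: miss, evict 44, frames (18 95)
18: hit
95: hit
18: hit
95: hit
Hits: 8.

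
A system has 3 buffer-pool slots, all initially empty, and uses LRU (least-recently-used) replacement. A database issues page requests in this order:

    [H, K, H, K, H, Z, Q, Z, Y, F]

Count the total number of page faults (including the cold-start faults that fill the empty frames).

H: fault, frames {H}
K: fault, frames {H,K}
H: hit
K: hit
H: hit
Z: fault, frames {K,H,Z}
Q: fault, evict K, frames {H,Z,Q}
Z: hit
Y: fault, evict H, frames {Q,Z,Y}
F: fault, evict Q, frames {Z,Y,F}
Page faults: 6.

6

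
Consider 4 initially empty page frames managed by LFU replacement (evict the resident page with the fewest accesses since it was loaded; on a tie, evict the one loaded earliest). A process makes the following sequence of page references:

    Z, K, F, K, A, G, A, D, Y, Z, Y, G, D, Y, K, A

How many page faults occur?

Z: miss, frames (Z)
K: miss, frames (Z K)
F: miss, frames (Z K F)
K: hit
A: miss, frames (Z K F A)
G: miss, evict Z, frames (K F A G)
A: hit
D: miss, evict F, frames (K A G D)
Y: miss, evict G, frames (K A D Y)
Z: miss, evict D, frames (K A Y Z)
Y: hit
G: miss, evict Z, frames (K A Y G)
D: miss, evict G, frames (K A Y D)
Y: hit
K: hit
A: hit
Page faults: 10.

10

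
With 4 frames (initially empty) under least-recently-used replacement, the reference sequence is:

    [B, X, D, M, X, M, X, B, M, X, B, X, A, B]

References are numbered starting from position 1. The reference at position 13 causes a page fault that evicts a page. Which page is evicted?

D

pos 1: B → fault, frames [B]
pos 2: X → fault, frames [B, X]
pos 3: D → fault, frames [B, X, D]
pos 4: M → fault, frames [B, X, D, M]
pos 5: X → hit
pos 6: M → hit
pos 7: X → hit
pos 8: B → hit
pos 9: M → hit
pos 10: X → hit
pos 11: B → hit
pos 12: X → hit
pos 13: A → fault, evict D, frames [M, B, X, A]
At position 13, page D is evicted.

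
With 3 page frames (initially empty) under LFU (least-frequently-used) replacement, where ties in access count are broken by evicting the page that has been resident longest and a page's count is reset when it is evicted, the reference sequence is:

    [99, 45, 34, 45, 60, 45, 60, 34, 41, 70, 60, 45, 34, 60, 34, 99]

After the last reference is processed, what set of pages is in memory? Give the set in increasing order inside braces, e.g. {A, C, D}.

99 → miss, frames [99]
45 → miss, frames [99, 45]
34 → miss, frames [99, 45, 34]
45 → hit
60 → miss, evict 99, frames [45, 34, 60]
45 → hit
60 → hit
34 → hit
41 → miss, evict 34, frames [45, 60, 41]
70 → miss, evict 41, frames [45, 60, 70]
60 → hit
45 → hit
34 → miss, evict 70, frames [45, 60, 34]
60 → hit
34 → hit
99 → miss, evict 34, frames [45, 60, 99]

{45, 60, 99}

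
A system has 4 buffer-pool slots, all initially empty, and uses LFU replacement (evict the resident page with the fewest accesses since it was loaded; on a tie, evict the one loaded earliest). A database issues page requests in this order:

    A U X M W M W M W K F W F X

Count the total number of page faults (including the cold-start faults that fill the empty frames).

8

A → fault, frames {A}
U → fault, frames {A,U}
X → fault, frames {A,U,X}
M → fault, frames {A,U,X,M}
W → fault, evict A, frames {U,X,M,W}
M → hit
W → hit
M → hit
W → hit
K → fault, evict U, frames {X,M,W,K}
F → fault, evict X, frames {M,W,K,F}
W → hit
F → hit
X → fault, evict K, frames {M,W,F,X}
Page faults: 8.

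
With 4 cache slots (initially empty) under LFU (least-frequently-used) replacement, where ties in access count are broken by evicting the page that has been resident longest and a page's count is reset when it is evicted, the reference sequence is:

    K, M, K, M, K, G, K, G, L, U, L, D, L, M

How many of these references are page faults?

K -> fault, frames (K)
M -> fault, frames (K M)
K -> hit
M -> hit
K -> hit
G -> fault, frames (K M G)
K -> hit
G -> hit
L -> fault, frames (K M G L)
U -> fault, evict L, frames (K M G U)
L -> fault, evict U, frames (K M G L)
D -> fault, evict L, frames (K M G D)
L -> fault, evict D, frames (K M G L)
M -> hit
Page faults: 8.

8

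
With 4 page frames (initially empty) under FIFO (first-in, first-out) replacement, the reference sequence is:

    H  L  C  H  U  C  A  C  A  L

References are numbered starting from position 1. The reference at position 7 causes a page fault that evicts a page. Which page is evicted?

H

pos 1: H -> miss, frames [H]
pos 2: L -> miss, frames [H, L]
pos 3: C -> miss, frames [H, L, C]
pos 4: H -> hit
pos 5: U -> miss, frames [H, L, C, U]
pos 6: C -> hit
pos 7: A -> miss, evict H, frames [L, C, U, A]
At position 7, page H is evicted.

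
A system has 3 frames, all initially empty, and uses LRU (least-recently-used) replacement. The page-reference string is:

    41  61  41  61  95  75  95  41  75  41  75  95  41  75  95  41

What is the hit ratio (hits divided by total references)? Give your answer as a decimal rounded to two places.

0.69

41 → fault, frames {41}
61 → fault, frames {41,61}
41 → hit
61 → hit
95 → fault, frames {41,61,95}
75 → fault, evict 41, frames {61,95,75}
95 → hit
41 → fault, evict 61, frames {75,95,41}
75 → hit
41 → hit
75 → hit
95 → hit
41 → hit
75 → hit
95 → hit
41 → hit
Hits: 11 of 16 references → 11/16 = 0.6875.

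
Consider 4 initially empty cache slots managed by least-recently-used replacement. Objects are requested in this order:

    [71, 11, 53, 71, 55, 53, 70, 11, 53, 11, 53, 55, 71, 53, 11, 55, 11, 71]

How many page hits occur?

11

71: fault, frames {71}
11: fault, frames {71,11}
53: fault, frames {71,11,53}
71: hit
55: fault, frames {11,53,71,55}
53: hit
70: fault, evict 11, frames {71,55,53,70}
11: fault, evict 71, frames {55,53,70,11}
53: hit
11: hit
53: hit
55: hit
71: fault, evict 70, frames {11,53,55,71}
53: hit
11: hit
55: hit
11: hit
71: hit
Hits: 11.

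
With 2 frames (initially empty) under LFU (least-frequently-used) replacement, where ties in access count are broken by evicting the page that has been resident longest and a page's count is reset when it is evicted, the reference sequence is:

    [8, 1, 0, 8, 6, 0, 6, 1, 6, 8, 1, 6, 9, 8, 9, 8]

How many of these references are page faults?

13

8: miss, frames [8]
1: miss, frames [8, 1]
0: miss, evict 8, frames [1, 0]
8: miss, evict 1, frames [0, 8]
6: miss, evict 0, frames [8, 6]
0: miss, evict 8, frames [6, 0]
6: hit
1: miss, evict 0, frames [6, 1]
6: hit
8: miss, evict 1, frames [6, 8]
1: miss, evict 8, frames [6, 1]
6: hit
9: miss, evict 1, frames [6, 9]
8: miss, evict 9, frames [6, 8]
9: miss, evict 8, frames [6, 9]
8: miss, evict 9, frames [6, 8]
Page faults: 13.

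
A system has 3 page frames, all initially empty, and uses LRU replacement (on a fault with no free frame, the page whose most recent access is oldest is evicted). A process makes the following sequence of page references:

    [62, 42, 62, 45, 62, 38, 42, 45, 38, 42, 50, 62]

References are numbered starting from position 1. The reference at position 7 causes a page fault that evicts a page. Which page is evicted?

pos 1: 62: fault, frames (62)
pos 2: 42: fault, frames (62 42)
pos 3: 62: hit
pos 4: 45: fault, frames (42 62 45)
pos 5: 62: hit
pos 6: 38: fault, evict 42, frames (45 62 38)
pos 7: 42: fault, evict 45, frames (62 38 42)
At position 7, page 45 is evicted.

45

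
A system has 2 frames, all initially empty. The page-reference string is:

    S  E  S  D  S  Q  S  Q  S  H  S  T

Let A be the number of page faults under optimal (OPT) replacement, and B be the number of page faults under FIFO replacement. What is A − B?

Under OPT: F F . F . F . . . F . F → 6 faults.
Under FIFO: F F . F F F . . . F F F → 8 faults.
A − B = 6 − 8 = -2.

-2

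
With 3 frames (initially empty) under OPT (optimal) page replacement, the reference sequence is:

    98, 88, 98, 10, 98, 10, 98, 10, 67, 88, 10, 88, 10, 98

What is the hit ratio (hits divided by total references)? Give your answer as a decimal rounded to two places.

0.64

98: fault, frames {98}
88: fault, frames {98,88}
98: hit
10: fault, frames {98,88,10}
98: hit
10: hit
98: hit
10: hit
67: fault, evict 98, frames {88,10,67}
88: hit
10: hit
88: hit
10: hit
98: fault, evict 67, frames {88,10,98}
Hits: 9 of 14 references → 9/14 = 0.6429.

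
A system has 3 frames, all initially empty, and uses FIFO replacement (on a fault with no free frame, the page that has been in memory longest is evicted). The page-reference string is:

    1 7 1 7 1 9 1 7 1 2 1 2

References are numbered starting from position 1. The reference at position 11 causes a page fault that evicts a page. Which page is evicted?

pos 1: 1 -> miss, frames [1]
pos 2: 7 -> miss, frames [1, 7]
pos 3: 1 -> hit
pos 4: 7 -> hit
pos 5: 1 -> hit
pos 6: 9 -> miss, frames [1, 7, 9]
pos 7: 1 -> hit
pos 8: 7 -> hit
pos 9: 1 -> hit
pos 10: 2 -> miss, evict 1, frames [7, 9, 2]
pos 11: 1 -> miss, evict 7, frames [9, 2, 1]
At position 11, page 7 is evicted.

7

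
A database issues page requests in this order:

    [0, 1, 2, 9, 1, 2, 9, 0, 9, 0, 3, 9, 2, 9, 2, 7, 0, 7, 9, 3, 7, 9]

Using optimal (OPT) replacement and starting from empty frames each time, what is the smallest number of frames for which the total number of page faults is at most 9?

f=1: 22 faults
f=2: 13 faults
f=3: 9 faults
f=4: 6 faults
f=5: 6 faults
f=6: 6 faults
Smallest f with faults ≤ 9 is 3.

3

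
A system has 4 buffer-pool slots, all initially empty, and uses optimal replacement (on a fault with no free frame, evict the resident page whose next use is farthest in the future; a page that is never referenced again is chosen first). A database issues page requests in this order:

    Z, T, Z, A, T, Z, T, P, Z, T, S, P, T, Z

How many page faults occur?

5

Z -> fault, frames {Z}
T -> fault, frames {Z,T}
Z -> hit
A -> fault, frames {Z,T,A}
T -> hit
Z -> hit
T -> hit
P -> fault, frames {Z,T,A,P}
Z -> hit
T -> hit
S -> fault, evict A, frames {Z,T,P,S}
P -> hit
T -> hit
Z -> hit
Page faults: 5.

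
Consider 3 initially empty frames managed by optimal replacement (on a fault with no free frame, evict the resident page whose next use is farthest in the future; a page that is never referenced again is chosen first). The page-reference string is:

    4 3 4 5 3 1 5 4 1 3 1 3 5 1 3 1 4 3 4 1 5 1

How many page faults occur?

4: fault, frames [4]
3: fault, frames [4, 3]
4: hit
5: fault, frames [4, 3, 5]
3: hit
1: fault, evict 3, frames [4, 5, 1]
5: hit
4: hit
1: hit
3: fault, evict 4, frames [5, 1, 3]
1: hit
3: hit
5: hit
1: hit
3: hit
1: hit
4: fault, evict 5, frames [1, 3, 4]
3: hit
4: hit
1: hit
5: fault, evict 4, frames [1, 3, 5]
1: hit
Page faults: 7.

7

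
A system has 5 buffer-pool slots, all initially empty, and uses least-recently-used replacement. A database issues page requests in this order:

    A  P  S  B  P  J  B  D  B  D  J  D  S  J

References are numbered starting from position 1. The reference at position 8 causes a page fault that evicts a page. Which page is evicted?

pos 1: A -> fault, frames {A}
pos 2: P -> fault, frames {A,P}
pos 3: S -> fault, frames {A,P,S}
pos 4: B -> fault, frames {A,P,S,B}
pos 5: P -> hit
pos 6: J -> fault, frames {A,S,B,P,J}
pos 7: B -> hit
pos 8: D -> fault, evict A, frames {S,P,J,B,D}
At position 8, page A is evicted.

A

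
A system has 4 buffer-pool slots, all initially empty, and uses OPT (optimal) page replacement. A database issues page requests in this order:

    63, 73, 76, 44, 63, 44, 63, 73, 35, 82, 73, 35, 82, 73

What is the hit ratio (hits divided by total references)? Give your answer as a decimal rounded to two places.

0.57

63: miss, frames (63)
73: miss, frames (63 73)
76: miss, frames (63 73 76)
44: miss, frames (63 73 76 44)
63: hit
44: hit
63: hit
73: hit
35: miss, evict 44, frames (63 73 76 35)
82: miss, evict 76, frames (63 73 35 82)
73: hit
35: hit
82: hit
73: hit
Hits: 8 of 14 references → 8/14 = 0.5714.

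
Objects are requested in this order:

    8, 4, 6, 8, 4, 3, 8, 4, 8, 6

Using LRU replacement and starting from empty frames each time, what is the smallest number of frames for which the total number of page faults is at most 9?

f=1: 10 faults
f=2: 9 faults
f=3: 5 faults
f=4: 4 faults
Smallest f with faults ≤ 9 is 2.

2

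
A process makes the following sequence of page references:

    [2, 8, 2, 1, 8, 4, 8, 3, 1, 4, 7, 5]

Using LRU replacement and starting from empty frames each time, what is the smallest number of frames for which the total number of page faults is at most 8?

4

f=1: 12 faults
f=2: 10 faults
f=3: 9 faults
f=4: 7 faults
f=5: 7 faults
f=6: 7 faults
f=7: 7 faults
Smallest f with faults ≤ 8 is 4.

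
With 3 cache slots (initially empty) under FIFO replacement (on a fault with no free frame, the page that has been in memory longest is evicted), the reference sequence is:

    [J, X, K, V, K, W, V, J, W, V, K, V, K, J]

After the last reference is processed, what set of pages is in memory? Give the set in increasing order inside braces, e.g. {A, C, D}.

J: miss, frames [J]
X: miss, frames [J, X]
K: miss, frames [J, X, K]
V: miss, evict J, frames [X, K, V]
K: hit
W: miss, evict X, frames [K, V, W]
V: hit
J: miss, evict K, frames [V, W, J]
W: hit
V: hit
K: miss, evict V, frames [W, J, K]
V: miss, evict W, frames [J, K, V]
K: hit
J: hit

{J, K, V}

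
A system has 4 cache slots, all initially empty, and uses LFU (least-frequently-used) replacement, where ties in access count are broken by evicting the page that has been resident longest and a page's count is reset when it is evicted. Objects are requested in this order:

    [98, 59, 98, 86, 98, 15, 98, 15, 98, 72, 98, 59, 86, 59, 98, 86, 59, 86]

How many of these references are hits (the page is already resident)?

98 → miss, frames [98]
59 → miss, frames [98, 59]
98 → hit
86 → miss, frames [98, 59, 86]
98 → hit
15 → miss, frames [98, 59, 86, 15]
98 → hit
15 → hit
98 → hit
72 → miss, evict 59, frames [98, 86, 15, 72]
98 → hit
59 → miss, evict 86, frames [98, 15, 72, 59]
86 → miss, evict 72, frames [98, 15, 59, 86]
59 → hit
98 → hit
86 → hit
59 → hit
86 → hit
Hits: 11.

11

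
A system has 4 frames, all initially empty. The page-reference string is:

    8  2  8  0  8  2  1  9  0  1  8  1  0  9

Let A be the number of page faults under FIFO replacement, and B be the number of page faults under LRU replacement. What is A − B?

Under FIFO: F F . F . . F F . . F . . . → 6 faults.
Under LRU: F F . F . . F F F . F . . . → 7 faults.
A − B = 6 − 7 = -1.

-1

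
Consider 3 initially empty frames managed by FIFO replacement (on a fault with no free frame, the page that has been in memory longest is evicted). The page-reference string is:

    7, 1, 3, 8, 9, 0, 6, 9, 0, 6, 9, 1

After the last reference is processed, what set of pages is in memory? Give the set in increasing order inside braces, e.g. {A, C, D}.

{0, 1, 6}

7 -> fault, frames (7)
1 -> fault, frames (7 1)
3 -> fault, frames (7 1 3)
8 -> fault, evict 7, frames (1 3 8)
9 -> fault, evict 1, frames (3 8 9)
0 -> fault, evict 3, frames (8 9 0)
6 -> fault, evict 8, frames (9 0 6)
9 -> hit
0 -> hit
6 -> hit
9 -> hit
1 -> fault, evict 9, frames (0 6 1)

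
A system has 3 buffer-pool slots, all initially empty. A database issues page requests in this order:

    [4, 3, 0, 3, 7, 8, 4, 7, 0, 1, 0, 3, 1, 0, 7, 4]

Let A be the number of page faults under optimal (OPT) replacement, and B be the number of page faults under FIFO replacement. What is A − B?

Under OPT: F F F . F F . . F F . F . . F F → 10 faults.
Under FIFO: F F F . F F F . F F . F . . F F → 11 faults.
A − B = 10 − 11 = -1.

-1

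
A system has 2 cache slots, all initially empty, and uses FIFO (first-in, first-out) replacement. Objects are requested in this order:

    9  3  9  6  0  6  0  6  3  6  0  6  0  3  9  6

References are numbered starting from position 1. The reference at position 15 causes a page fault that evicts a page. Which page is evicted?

0

pos 1: 9: miss, frames {9}
pos 2: 3: miss, frames {9,3}
pos 3: 9: hit
pos 4: 6: miss, evict 9, frames {3,6}
pos 5: 0: miss, evict 3, frames {6,0}
pos 6: 6: hit
pos 7: 0: hit
pos 8: 6: hit
pos 9: 3: miss, evict 6, frames {0,3}
pos 10: 6: miss, evict 0, frames {3,6}
pos 11: 0: miss, evict 3, frames {6,0}
pos 12: 6: hit
pos 13: 0: hit
pos 14: 3: miss, evict 6, frames {0,3}
pos 15: 9: miss, evict 0, frames {3,9}
At position 15, page 0 is evicted.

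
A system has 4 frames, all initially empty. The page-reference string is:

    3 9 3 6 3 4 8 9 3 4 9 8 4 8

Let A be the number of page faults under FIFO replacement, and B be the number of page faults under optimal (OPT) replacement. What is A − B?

2

Under FIFO: F F . F . F F . F . F . . . → 7 faults.
Under OPT: F F . F . F F . . . . . . . → 5 faults.
A − B = 7 − 5 = 2.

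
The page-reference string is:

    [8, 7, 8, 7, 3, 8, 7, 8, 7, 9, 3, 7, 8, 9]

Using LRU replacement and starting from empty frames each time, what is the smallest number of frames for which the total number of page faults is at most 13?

f=1: 14 faults
f=2: 10 faults
f=3: 7 faults
f=4: 4 faults
Smallest f with faults ≤ 13 is 2.

2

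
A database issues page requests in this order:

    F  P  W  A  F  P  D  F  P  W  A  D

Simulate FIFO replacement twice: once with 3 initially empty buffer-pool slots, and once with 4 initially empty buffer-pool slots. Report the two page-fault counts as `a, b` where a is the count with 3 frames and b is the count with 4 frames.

3 frames: F F F F F F F . . F F . → 9 faults.
4 frames: F F F F . . F F F F F F → 10 faults.
10 > 9: adding a frame increased faults — Belady's anomaly.

9, 10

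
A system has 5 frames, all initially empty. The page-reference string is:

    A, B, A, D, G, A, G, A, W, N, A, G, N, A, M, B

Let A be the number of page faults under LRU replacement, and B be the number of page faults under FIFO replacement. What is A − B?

-1

Under LRU: F F . F F . . . F F . . . . F F → 8 faults.
Under FIFO: F F . F F . . . F F F . . . F F → 9 faults.
A − B = 8 − 9 = -1.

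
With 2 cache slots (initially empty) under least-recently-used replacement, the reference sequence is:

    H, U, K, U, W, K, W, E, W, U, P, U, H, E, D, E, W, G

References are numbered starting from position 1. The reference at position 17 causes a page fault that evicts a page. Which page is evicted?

pos 1: H -> fault, frames [H]
pos 2: U -> fault, frames [H, U]
pos 3: K -> fault, evict H, frames [U, K]
pos 4: U -> hit
pos 5: W -> fault, evict K, frames [U, W]
pos 6: K -> fault, evict U, frames [W, K]
pos 7: W -> hit
pos 8: E -> fault, evict K, frames [W, E]
pos 9: W -> hit
pos 10: U -> fault, evict E, frames [W, U]
pos 11: P -> fault, evict W, frames [U, P]
pos 12: U -> hit
pos 13: H -> fault, evict P, frames [U, H]
pos 14: E -> fault, evict U, frames [H, E]
pos 15: D -> fault, evict H, frames [E, D]
pos 16: E -> hit
pos 17: W -> fault, evict D, frames [E, W]
At position 17, page D is evicted.

D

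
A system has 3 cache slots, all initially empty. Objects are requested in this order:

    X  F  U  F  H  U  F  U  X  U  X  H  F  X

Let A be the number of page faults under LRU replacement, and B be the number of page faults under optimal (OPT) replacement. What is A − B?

Under LRU: F F F . F . . . F . . F F . → 7 faults.
Under OPT: F F F . F . . . F . . . F . → 6 faults.
A − B = 7 − 6 = 1.

1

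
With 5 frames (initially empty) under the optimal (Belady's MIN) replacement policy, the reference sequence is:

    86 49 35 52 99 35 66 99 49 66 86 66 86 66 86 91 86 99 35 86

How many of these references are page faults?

86: fault, frames {86}
49: fault, frames {86,49}
35: fault, frames {86,49,35}
52: fault, frames {86,49,35,52}
99: fault, frames {86,49,35,52,99}
35: hit
66: fault, evict 52, frames {86,49,35,99,66}
99: hit
49: hit
66: hit
86: hit
66: hit
86: hit
66: hit
86: hit
91: fault, evict 66, frames {86,49,35,99,91}
86: hit
99: hit
35: hit
86: hit
Page faults: 7.

7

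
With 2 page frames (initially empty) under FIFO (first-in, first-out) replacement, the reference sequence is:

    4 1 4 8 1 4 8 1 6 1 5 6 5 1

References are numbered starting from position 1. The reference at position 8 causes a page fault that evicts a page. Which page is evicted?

8

pos 1: 4 → miss, frames (4)
pos 2: 1 → miss, frames (4 1)
pos 3: 4 → hit
pos 4: 8 → miss, evict 4, frames (1 8)
pos 5: 1 → hit
pos 6: 4 → miss, evict 1, frames (8 4)
pos 7: 8 → hit
pos 8: 1 → miss, evict 8, frames (4 1)
At position 8, page 8 is evicted.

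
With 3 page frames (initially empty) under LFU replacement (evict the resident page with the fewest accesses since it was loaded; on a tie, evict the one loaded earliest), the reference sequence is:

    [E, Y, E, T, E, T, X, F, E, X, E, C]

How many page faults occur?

E -> fault, frames (E)
Y -> fault, frames (E Y)
E -> hit
T -> fault, frames (E Y T)
E -> hit
T -> hit
X -> fault, evict Y, frames (E T X)
F -> fault, evict X, frames (E T F)
E -> hit
X -> fault, evict F, frames (E T X)
E -> hit
C -> fault, evict X, frames (E T C)
Page faults: 7.

7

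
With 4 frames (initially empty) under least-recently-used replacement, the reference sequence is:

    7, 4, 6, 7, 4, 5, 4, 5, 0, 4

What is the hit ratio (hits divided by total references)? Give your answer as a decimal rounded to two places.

0.50

7: miss, frames (7)
4: miss, frames (7 4)
6: miss, frames (7 4 6)
7: hit
4: hit
5: miss, frames (6 7 4 5)
4: hit
5: hit
0: miss, evict 6, frames (7 4 5 0)
4: hit
Hits: 5 of 10 references → 5/10 = 0.5000.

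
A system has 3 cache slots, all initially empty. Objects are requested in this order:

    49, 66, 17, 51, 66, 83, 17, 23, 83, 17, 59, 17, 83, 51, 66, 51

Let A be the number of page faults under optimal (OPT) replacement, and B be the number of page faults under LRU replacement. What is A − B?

-1

Under OPT: F F F F . F . F . . F . . F F . → 9 faults.
Under LRU: F F F F . F F F . . F . . F F . → 10 faults.
A − B = 9 − 10 = -1.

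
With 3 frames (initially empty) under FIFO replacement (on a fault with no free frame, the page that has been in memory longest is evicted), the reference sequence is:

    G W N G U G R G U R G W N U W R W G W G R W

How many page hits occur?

10

G -> fault, frames [G]
W -> fault, frames [G, W]
N -> fault, frames [G, W, N]
G -> hit
U -> fault, evict G, frames [W, N, U]
G -> fault, evict W, frames [N, U, G]
R -> fault, evict N, frames [U, G, R]
G -> hit
U -> hit
R -> hit
G -> hit
W -> fault, evict U, frames [G, R, W]
N -> fault, evict G, frames [R, W, N]
U -> fault, evict R, frames [W, N, U]
W -> hit
R -> fault, evict W, frames [N, U, R]
W -> fault, evict N, frames [U, R, W]
G -> fault, evict U, frames [R, W, G]
W -> hit
G -> hit
R -> hit
W -> hit
Hits: 10.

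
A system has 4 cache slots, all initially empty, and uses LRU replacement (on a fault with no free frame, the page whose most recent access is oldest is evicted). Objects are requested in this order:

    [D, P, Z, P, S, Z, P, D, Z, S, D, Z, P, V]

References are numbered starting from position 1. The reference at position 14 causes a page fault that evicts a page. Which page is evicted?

S

pos 1: D: miss, frames [D]
pos 2: P: miss, frames [D, P]
pos 3: Z: miss, frames [D, P, Z]
pos 4: P: hit
pos 5: S: miss, frames [D, Z, P, S]
pos 6: Z: hit
pos 7: P: hit
pos 8: D: hit
pos 9: Z: hit
pos 10: S: hit
pos 11: D: hit
pos 12: Z: hit
pos 13: P: hit
pos 14: V: miss, evict S, frames [D, Z, P, V]
At position 14, page S is evicted.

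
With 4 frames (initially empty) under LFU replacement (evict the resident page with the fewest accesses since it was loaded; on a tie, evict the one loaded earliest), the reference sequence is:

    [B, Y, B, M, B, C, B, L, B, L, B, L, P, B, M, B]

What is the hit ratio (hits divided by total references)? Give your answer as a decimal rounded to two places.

0.56

B -> fault, frames {B}
Y -> fault, frames {B,Y}
B -> hit
M -> fault, frames {B,Y,M}
B -> hit
C -> fault, frames {B,Y,M,C}
B -> hit
L -> fault, evict Y, frames {B,M,C,L}
B -> hit
L -> hit
B -> hit
L -> hit
P -> fault, evict M, frames {B,C,L,P}
B -> hit
M -> fault, evict C, frames {B,L,P,M}
B -> hit
Hits: 9 of 16 references → 9/16 = 0.5625.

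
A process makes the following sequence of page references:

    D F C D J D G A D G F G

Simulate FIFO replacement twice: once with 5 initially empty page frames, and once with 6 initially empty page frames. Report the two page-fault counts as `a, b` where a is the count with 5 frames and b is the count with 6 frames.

5 frames: F F F . F . F F F . F . → 8 faults.
6 frames: F F F . F . F F . . . . → 6 faults.
6 < 8: adding a frame reduced faults, as is typical.

8, 6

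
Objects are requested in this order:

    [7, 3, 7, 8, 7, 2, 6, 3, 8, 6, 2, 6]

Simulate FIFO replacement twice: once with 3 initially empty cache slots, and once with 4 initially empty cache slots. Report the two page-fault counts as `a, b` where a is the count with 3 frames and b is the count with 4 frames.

9, 5

3 frames: F F . F . F F F F . F F → 9 faults.
4 frames: F F . F . F F . . . . . → 5 faults.
5 < 9: adding a frame reduced faults, as is typical.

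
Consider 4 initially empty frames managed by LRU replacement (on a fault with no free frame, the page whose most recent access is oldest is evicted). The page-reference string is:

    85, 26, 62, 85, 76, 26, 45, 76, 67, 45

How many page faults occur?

85: miss, frames {85}
26: miss, frames {85,26}
62: miss, frames {85,26,62}
85: hit
76: miss, frames {26,62,85,76}
26: hit
45: miss, evict 62, frames {85,76,26,45}
76: hit
67: miss, evict 85, frames {26,45,76,67}
45: hit
Page faults: 6.

6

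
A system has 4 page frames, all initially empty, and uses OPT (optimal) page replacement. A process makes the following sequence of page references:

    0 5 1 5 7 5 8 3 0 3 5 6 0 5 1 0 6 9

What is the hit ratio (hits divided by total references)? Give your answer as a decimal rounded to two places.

0: fault, frames [0]
5: fault, frames [0, 5]
1: fault, frames [0, 5, 1]
5: hit
7: fault, frames [0, 5, 1, 7]
5: hit
8: fault, evict 7, frames [0, 5, 1, 8]
3: fault, evict 8, frames [0, 5, 1, 3]
0: hit
3: hit
5: hit
6: fault, evict 3, frames [0, 5, 1, 6]
0: hit
5: hit
1: hit
0: hit
6: hit
9: fault, evict 6, frames [0, 5, 1, 9]
Hits: 10 of 18 references → 10/18 = 0.5556.

0.56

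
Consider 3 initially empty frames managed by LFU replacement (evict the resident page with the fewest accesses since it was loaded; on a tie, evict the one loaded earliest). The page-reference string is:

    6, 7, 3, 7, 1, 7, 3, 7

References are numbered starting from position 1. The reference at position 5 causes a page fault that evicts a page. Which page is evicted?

6

pos 1: 6: miss, frames {6}
pos 2: 7: miss, frames {6,7}
pos 3: 3: miss, frames {6,7,3}
pos 4: 7: hit
pos 5: 1: miss, evict 6, frames {7,3,1}
At position 5, page 6 is evicted.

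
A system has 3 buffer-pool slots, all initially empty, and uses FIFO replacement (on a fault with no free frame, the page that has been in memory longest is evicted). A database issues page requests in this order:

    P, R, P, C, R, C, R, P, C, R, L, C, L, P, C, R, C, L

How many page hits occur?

10

P: miss, frames (P)
R: miss, frames (P R)
P: hit
C: miss, frames (P R C)
R: hit
C: hit
R: hit
P: hit
C: hit
R: hit
L: miss, evict P, frames (R C L)
C: hit
L: hit
P: miss, evict R, frames (C L P)
C: hit
R: miss, evict C, frames (L P R)
C: miss, evict L, frames (P R C)
L: miss, evict P, frames (R C L)
Hits: 10.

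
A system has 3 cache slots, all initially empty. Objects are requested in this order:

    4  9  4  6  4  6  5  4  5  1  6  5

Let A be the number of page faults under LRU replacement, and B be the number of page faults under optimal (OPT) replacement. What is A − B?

Under LRU: F F . F . . F . . F F . → 6 faults.
Under OPT: F F . F . . F . . F . . → 5 faults.
A − B = 6 − 5 = 1.

1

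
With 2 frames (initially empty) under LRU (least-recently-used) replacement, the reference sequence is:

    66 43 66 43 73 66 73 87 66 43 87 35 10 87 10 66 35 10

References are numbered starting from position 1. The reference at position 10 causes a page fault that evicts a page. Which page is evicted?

87

pos 1: 66 → miss, frames [66]
pos 2: 43 → miss, frames [66, 43]
pos 3: 66 → hit
pos 4: 43 → hit
pos 5: 73 → miss, evict 66, frames [43, 73]
pos 6: 66 → miss, evict 43, frames [73, 66]
pos 7: 73 → hit
pos 8: 87 → miss, evict 66, frames [73, 87]
pos 9: 66 → miss, evict 73, frames [87, 66]
pos 10: 43 → miss, evict 87, frames [66, 43]
At position 10, page 87 is evicted.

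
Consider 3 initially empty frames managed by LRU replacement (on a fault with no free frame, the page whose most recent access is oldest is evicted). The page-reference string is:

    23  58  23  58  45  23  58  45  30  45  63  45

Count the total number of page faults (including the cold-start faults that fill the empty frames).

23: fault, frames {23}
58: fault, frames {23,58}
23: hit
58: hit
45: fault, frames {23,58,45}
23: hit
58: hit
45: hit
30: fault, evict 23, frames {58,45,30}
45: hit
63: fault, evict 58, frames {30,45,63}
45: hit
Page faults: 5.

5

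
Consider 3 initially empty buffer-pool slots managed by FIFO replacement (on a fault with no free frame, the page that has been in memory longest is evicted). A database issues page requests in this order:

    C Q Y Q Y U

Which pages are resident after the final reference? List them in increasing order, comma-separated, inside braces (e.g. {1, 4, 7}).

C: miss, frames (C)
Q: miss, frames (C Q)
Y: miss, frames (C Q Y)
Q: hit
Y: hit
U: miss, evict C, frames (Q Y U)

{Q, U, Y}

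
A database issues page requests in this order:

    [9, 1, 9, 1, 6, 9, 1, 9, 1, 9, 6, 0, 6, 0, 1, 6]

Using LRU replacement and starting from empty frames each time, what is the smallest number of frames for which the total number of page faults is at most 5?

f=1: 16 faults
f=2: 9 faults
f=3: 5 faults
f=4: 4 faults
Smallest f with faults ≤ 5 is 3.

3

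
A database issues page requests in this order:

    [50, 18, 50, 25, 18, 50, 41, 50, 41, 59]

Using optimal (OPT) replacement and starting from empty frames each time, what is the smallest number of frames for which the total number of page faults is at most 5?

3

f=1: 10 faults
f=2: 6 faults
f=3: 5 faults
f=4: 5 faults
f=5: 5 faults
Smallest f with faults ≤ 5 is 3.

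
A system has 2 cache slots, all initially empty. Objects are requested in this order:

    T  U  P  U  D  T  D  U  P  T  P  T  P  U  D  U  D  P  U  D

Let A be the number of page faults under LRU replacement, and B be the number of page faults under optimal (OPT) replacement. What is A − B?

Under LRU: F F F . F F . F F F . . . F F . . F F F → 13 faults.
Under OPT: F F F . F F . F F . . . . F F . . F . F → 11 faults.
A − B = 13 − 11 = 2.

2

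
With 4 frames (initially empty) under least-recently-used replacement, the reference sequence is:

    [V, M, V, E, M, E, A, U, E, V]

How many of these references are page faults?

V: miss, frames {V}
M: miss, frames {V,M}
V: hit
E: miss, frames {M,V,E}
M: hit
E: hit
A: miss, frames {V,M,E,A}
U: miss, evict V, frames {M,E,A,U}
E: hit
V: miss, evict M, frames {A,U,E,V}
Page faults: 6.

6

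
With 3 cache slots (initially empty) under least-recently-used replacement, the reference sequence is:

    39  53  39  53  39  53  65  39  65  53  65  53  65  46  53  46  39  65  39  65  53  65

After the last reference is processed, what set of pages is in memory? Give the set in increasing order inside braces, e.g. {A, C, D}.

{39, 53, 65}

39 -> miss, frames [39]
53 -> miss, frames [39, 53]
39 -> hit
53 -> hit
39 -> hit
53 -> hit
65 -> miss, frames [39, 53, 65]
39 -> hit
65 -> hit
53 -> hit
65 -> hit
53 -> hit
65 -> hit
46 -> miss, evict 39, frames [53, 65, 46]
53 -> hit
46 -> hit
39 -> miss, evict 65, frames [53, 46, 39]
65 -> miss, evict 53, frames [46, 39, 65]
39 -> hit
65 -> hit
53 -> miss, evict 46, frames [39, 65, 53]
65 -> hit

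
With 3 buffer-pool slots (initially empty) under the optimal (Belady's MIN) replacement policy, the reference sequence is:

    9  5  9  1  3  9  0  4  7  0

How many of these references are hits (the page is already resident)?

9: fault, frames [9]
5: fault, frames [9, 5]
9: hit
1: fault, frames [9, 5, 1]
3: fault, evict 1, frames [9, 5, 3]
9: hit
0: fault, evict 3, frames [9, 5, 0]
4: fault, evict 5, frames [9, 0, 4]
7: fault, evict 4, frames [9, 0, 7]
0: hit
Hits: 3.

3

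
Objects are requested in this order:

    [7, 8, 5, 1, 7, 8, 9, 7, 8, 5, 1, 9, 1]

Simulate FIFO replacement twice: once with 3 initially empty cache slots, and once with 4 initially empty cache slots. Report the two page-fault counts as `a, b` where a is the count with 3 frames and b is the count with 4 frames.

9, 10

3 frames: F F F F F F F . . F F . . → 9 faults.
4 frames: F F F F . . F F F F F F . → 10 faults.
10 > 9: adding a frame increased faults — Belady's anomaly.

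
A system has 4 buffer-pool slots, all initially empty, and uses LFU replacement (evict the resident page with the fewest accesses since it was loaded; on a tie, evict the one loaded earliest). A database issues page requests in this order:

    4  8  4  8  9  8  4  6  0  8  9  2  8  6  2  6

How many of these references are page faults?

4 → fault, frames [4]
8 → fault, frames [4, 8]
4 → hit
8 → hit
9 → fault, frames [4, 8, 9]
8 → hit
4 → hit
6 → fault, frames [4, 8, 9, 6]
0 → fault, evict 9, frames [4, 8, 6, 0]
8 → hit
9 → fault, evict 6, frames [4, 8, 0, 9]
2 → fault, evict 0, frames [4, 8, 9, 2]
8 → hit
6 → fault, evict 9, frames [4, 8, 2, 6]
2 → hit
6 → hit
Page faults: 8.

8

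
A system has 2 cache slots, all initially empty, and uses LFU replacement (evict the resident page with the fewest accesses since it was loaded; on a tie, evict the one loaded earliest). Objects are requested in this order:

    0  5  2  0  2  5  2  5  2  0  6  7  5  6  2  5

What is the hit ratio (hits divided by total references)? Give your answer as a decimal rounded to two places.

0.31

0 → fault, frames [0]
5 → fault, frames [0, 5]
2 → fault, evict 0, frames [5, 2]
0 → fault, evict 5, frames [2, 0]
2 → hit
5 → fault, evict 0, frames [2, 5]
2 → hit
5 → hit
2 → hit
0 → fault, evict 5, frames [2, 0]
6 → fault, evict 0, frames [2, 6]
7 → fault, evict 6, frames [2, 7]
5 → fault, evict 7, frames [2, 5]
6 → fault, evict 5, frames [2, 6]
2 → hit
5 → fault, evict 6, frames [2, 5]
Hits: 5 of 16 references → 5/16 = 0.3125.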